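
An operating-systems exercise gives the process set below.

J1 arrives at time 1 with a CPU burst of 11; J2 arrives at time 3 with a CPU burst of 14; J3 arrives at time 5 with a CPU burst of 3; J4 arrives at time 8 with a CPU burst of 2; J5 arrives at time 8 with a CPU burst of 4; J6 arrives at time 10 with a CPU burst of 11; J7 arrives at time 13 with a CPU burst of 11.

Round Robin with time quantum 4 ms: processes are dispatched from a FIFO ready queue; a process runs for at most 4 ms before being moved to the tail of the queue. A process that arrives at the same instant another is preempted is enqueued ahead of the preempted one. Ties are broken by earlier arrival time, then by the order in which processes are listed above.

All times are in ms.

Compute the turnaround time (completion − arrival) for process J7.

44

Gantt: | idle 0-1 | J1 1-5 | J2 5-9 | J3 9-12 | J1 12-16 | J4 16-18 | J5 18-22 | J2 22-26 | J6 26-30 | J7 30-34 | J1 34-37 | J2 37-41 | J6 41-45 | J7 45-49 | J2 49-51 | J6 51-54 | J7 54-57 |
Completion: J1=37  J2=51  J3=12  J4=18  J5=22  J6=54  J7=57
Turnaround (C−A): J1=36  J2=48  J3=7  J4=10  J5=14  J6=44  J7=44
Turnaround(J7) = completion − arrival = 57 − 13 = 44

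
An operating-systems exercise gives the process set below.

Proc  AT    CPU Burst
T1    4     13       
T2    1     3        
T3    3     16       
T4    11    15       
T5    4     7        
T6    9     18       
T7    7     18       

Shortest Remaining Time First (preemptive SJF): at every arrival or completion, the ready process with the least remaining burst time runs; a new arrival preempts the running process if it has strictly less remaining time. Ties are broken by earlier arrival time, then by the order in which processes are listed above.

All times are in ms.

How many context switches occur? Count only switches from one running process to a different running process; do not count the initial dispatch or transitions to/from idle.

6

Schedule: | idle 0-1 | T2 1-4 | T5 4-11 | T1 11-24 | T4 24-39 | T3 39-55 | T7 55-73 | T6 73-91 |
Completion: T1=24  T2=4  T3=55  T4=39  T5=11  T6=91  T7=73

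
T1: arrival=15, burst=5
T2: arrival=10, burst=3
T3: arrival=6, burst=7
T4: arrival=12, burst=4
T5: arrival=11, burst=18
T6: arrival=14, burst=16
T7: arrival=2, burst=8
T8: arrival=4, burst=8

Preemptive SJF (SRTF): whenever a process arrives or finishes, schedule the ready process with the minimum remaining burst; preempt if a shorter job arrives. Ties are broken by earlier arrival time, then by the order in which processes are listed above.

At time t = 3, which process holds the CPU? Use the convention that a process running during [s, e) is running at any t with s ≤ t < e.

T7

Gantt: | idle 0-2 | T7 2-10 | T2 10-13 | T4 13-17 | T1 17-22 | T3 22-29 | T8 29-37 | T6 37-53 | T5 53-71 |
Completion: T1=22  T2=13  T3=29  T4=17  T5=71  T6=53  T7=10  T8=37
Turnaround (C−A): T1=7  T2=3  T3=23  T4=5  T5=60  T6=39  T7=8  T8=33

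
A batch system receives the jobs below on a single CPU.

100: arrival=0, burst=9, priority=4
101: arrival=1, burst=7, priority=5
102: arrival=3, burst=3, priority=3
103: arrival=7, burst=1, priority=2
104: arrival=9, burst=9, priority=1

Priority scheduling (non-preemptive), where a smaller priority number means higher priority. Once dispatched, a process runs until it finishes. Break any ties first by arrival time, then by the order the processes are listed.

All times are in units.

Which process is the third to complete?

103

Schedule: | 100 0-9 | 104 9-18 | 103 18-19 | 102 19-22 | 101 22-29 |
Completion: 100=9  101=29  102=22  103=19  104=18
Finish order: 100 → 104 → 103 → 102 → 101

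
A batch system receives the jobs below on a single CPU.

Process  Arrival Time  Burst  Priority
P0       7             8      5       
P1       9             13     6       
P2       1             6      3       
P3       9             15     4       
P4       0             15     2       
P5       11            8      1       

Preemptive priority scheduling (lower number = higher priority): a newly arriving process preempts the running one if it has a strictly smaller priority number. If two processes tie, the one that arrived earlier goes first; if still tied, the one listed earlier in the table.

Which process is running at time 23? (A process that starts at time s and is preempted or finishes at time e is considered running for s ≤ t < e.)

P2

Gantt: | P4 0-11 | P5 11-19 | P4 19-23 | P2 23-29 | P3 29-44 | P0 44-52 | P1 52-65 |
Completion: P0=52  P1=65  P2=29  P3=44  P4=23  P5=19
Turnaround (C−A): P0=45  P1=56  P2=28  P3=35  P4=23  P5=8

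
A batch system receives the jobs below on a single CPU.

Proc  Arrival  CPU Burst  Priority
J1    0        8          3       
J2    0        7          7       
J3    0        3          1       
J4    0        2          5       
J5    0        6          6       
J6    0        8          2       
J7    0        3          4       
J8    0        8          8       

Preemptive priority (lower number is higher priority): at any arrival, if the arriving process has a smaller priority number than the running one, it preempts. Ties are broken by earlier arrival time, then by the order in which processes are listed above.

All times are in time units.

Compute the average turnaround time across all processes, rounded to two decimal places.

Schedule: | J3 0-3 | J6 3-11 | J1 11-19 | J7 19-22 | J4 22-24 | J5 24-30 | J2 30-37 | J8 37-45 |
Completion: J1=19  J2=37  J3=3  J4=24  J5=30  J6=11  J7=22  J8=45
Turnaround (C−A): J1=19  J2=37  J3=3  J4=24  J5=30  J6=11  J7=22  J8=45
Turnaround times: J1=19, J2=37, J3=3, J4=24, J5=30, J6=11, J7=22, J8=45
Average turnaround = (19+37+3+24+30+11+22+45) / 8 = 191/8 = 23.88

23.88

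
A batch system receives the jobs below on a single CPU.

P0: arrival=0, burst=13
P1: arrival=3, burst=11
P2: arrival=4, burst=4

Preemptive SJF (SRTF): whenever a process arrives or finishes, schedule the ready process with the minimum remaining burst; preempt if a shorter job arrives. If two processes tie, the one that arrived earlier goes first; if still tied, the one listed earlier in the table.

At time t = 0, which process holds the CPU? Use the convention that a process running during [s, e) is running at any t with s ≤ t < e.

Schedule: | P0 0-4 | P2 4-8 | P0 8-17 | P1 17-28 |
Completion: P0=17  P1=28  P2=8

P0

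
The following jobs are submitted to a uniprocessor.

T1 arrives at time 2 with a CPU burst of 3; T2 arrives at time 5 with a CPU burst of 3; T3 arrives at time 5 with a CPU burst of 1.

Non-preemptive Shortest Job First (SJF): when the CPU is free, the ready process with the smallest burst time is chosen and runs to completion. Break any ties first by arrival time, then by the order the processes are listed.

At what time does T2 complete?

Schedule: | idle 0-2 | T1 2-5 | T3 5-6 | T2 6-9 |
Completion: T1=5  T2=9  T3=6

9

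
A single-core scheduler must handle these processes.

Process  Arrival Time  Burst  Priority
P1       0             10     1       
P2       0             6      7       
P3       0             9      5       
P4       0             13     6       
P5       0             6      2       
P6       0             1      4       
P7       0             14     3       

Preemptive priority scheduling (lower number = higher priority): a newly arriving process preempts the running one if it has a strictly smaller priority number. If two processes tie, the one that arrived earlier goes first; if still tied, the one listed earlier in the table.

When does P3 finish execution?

40

Gantt: | P1 0-10 | P5 10-16 | P7 16-30 | P6 30-31 | P3 31-40 | P4 40-53 | P2 53-59 |
Completion: P1=10  P2=59  P3=40  P4=53  P5=16  P6=31  P7=30
Turnaround (C−A): P1=10  P2=59  P3=40  P4=53  P5=16  P6=31  P7=30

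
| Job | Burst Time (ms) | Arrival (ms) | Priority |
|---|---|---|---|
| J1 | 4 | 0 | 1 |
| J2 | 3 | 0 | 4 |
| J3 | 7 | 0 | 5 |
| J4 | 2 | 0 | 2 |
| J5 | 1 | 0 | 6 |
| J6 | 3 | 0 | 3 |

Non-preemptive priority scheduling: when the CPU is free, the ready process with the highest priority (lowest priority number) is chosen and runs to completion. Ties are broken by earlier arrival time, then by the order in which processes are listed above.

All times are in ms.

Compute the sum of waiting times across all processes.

50

Timeline: | J1 0-4 | J4 4-6 | J6 6-9 | J2 9-12 | J3 12-19 | J5 19-20 |
Completion: J1=4  J2=12  J3=19  J4=6  J5=20  J6=9
Turnaround (C−A): J1=4  J2=12  J3=19  J4=6  J5=20  J6=9
Waiting = turnaround − burst: J1=0, J2=9, J3=12, J4=4, J5=19, J6=6
Total waiting = 0 + 9 + 12 + 4 + 19 + 6 = 50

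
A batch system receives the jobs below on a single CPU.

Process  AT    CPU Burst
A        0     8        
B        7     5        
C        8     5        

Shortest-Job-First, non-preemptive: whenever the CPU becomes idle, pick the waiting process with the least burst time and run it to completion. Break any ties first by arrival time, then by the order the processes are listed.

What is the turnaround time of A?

Schedule: | A 0-8 | B 8-13 | C 13-18 |
Completion: A=8  B=13  C=18
Turnaround (C−A): A=8  B=6  C=10
Turnaround(A) = completion − arrival = 8 − 0 = 8

8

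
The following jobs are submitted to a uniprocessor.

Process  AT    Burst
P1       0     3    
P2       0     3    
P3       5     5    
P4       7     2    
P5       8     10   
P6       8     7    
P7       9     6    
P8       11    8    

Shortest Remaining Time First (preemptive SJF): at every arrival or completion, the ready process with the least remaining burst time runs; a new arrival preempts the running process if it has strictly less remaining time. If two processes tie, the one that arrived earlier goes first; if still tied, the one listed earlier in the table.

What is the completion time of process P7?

19

Schedule: | P1 0-3 | P2 3-6 | P3 6-7 | P4 7-9 | P3 9-13 | P7 13-19 | P6 19-26 | P8 26-34 | P5 34-44 |
Completion: P1=3  P2=6  P3=13  P4=9  P5=44  P6=26  P7=19  P8=34
Turnaround (C−A): P1=3  P2=6  P3=8  P4=2  P5=36  P6=18  P7=10  P8=23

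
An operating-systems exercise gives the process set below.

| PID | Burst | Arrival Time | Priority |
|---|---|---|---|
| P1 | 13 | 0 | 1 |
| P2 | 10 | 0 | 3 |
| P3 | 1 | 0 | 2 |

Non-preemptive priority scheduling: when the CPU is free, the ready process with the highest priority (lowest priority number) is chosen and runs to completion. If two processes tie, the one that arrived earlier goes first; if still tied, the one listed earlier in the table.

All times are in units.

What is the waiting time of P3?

13

Gantt: | P1 0-13 | P3 13-14 | P2 14-24 |
Completion: P1=13  P2=24  P3=14
Turnaround (C−A): P1=13  P2=24  P3=14
Waiting(P3) = turnaround − burst = 14 − 1 = 13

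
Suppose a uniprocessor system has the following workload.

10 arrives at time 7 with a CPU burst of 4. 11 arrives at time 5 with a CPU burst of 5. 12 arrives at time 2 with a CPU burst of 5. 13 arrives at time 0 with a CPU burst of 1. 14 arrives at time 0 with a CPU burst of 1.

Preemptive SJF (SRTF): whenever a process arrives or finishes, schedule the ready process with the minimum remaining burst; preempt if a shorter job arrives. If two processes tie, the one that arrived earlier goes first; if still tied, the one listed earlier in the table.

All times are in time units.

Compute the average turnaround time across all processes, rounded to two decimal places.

Gantt: | 13 0-1 | 14 1-2 | 12 2-7 | 10 7-11 | 11 11-16 |
Completion: 10=11  11=16  12=7  13=1  14=2
Turnaround times: 10=4, 11=11, 12=5, 13=1, 14=2
Average turnaround = (4+11+5+1+2) / 5 = 23/5 = 4.60

4.60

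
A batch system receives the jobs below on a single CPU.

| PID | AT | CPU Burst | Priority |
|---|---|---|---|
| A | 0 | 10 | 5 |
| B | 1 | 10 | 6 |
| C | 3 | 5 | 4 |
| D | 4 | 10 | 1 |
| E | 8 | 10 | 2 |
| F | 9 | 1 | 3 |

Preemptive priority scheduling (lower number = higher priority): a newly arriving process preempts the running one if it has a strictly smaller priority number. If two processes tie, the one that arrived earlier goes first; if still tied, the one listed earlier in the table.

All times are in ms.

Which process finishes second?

E

Timeline: | A 0-3 | C 3-4 | D 4-14 | E 14-24 | F 24-25 | C 25-29 | A 29-36 | B 36-46 |
Completion: A=36  B=46  C=29  D=14  E=24  F=25
Turnaround (C−A): A=36  B=45  C=26  D=10  E=16  F=16
Finish order: D → E → F → C → A → B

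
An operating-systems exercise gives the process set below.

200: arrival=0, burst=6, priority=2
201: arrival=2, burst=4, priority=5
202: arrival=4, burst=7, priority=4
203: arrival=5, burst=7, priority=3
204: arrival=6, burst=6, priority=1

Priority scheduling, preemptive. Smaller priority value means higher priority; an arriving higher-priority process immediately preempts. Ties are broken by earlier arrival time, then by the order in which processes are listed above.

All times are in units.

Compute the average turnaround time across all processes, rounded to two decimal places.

15.20

Timeline: | 200 0-6 | 204 6-12 | 203 12-19 | 202 19-26 | 201 26-30 |
Completion: 200=6  201=30  202=26  203=19  204=12
Turnaround (C−A): 200=6  201=28  202=22  203=14  204=6
Turnaround times: 200=6, 201=28, 202=22, 203=14, 204=6
Average turnaround = (6+28+22+14+6) / 5 = 76/5 = 15.20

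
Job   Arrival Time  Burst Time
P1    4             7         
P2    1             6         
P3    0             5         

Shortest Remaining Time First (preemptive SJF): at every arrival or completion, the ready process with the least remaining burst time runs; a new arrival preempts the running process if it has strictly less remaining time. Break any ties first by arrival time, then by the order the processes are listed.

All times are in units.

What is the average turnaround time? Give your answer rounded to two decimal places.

Schedule: | P3 0-5 | P2 5-11 | P1 11-18 |
Completion: P1=18  P2=11  P3=5
Turnaround (C−A): P1=14  P2=10  P3=5
Turnaround times: P1=14, P2=10, P3=5
Average turnaround = (14+10+5) / 3 = 29/3 = 9.67

9.67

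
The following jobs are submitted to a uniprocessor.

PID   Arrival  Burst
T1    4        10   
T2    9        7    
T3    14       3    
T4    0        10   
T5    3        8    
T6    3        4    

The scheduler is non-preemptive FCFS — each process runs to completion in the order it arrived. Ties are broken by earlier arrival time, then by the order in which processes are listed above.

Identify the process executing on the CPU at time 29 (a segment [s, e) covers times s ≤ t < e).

Schedule: | T4 0-10 | T5 10-18 | T6 18-22 | T1 22-32 | T2 32-39 | T3 39-42 |
Completion: T1=32  T2=39  T3=42  T4=10  T5=18  T6=22
Turnaround (C−A): T1=28  T2=30  T3=28  T4=10  T5=15  T6=19

T1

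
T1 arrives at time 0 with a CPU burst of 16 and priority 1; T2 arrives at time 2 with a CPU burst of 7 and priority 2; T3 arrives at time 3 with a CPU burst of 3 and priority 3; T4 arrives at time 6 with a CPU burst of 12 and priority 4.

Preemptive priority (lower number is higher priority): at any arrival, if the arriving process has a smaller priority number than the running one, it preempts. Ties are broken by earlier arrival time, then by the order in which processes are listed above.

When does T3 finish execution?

Schedule: | T1 0-16 | T2 16-23 | T3 23-26 | T4 26-38 |
Completion: T1=16  T2=23  T3=26  T4=38

26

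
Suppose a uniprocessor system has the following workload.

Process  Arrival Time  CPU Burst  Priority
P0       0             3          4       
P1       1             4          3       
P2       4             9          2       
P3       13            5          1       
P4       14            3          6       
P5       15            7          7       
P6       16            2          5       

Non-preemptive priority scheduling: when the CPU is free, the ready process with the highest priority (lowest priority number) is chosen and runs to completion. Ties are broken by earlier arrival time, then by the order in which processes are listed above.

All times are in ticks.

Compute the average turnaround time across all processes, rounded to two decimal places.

Timeline: | P0 0-3 | P1 3-7 | P2 7-16 | P3 16-21 | P6 21-23 | P4 23-26 | P5 26-33 |
Completion: P0=3  P1=7  P2=16  P3=21  P4=26  P5=33  P6=23
Turnaround (C−A): P0=3  P1=6  P2=12  P3=8  P4=12  P5=18  P6=7
Turnaround times: P0=3, P1=6, P2=12, P3=8, P4=12, P5=18, P6=7
Average turnaround = (3+6+12+8+12+18+7) / 7 = 66/7 = 9.43

9.43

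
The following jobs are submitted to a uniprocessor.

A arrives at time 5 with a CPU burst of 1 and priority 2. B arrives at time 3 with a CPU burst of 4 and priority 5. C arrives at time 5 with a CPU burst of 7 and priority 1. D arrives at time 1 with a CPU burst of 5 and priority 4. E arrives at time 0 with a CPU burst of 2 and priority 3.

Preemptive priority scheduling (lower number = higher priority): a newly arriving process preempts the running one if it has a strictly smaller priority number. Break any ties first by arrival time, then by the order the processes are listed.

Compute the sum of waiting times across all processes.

Schedule: | E 0-2 | D 2-5 | C 5-12 | A 12-13 | D 13-15 | B 15-19 |
Completion: A=13  B=19  C=12  D=15  E=2
Waiting = turnaround − burst: A=7, B=12, C=0, D=9, E=0
Total waiting = 7 + 12 + 0 + 9 + 0 = 28

28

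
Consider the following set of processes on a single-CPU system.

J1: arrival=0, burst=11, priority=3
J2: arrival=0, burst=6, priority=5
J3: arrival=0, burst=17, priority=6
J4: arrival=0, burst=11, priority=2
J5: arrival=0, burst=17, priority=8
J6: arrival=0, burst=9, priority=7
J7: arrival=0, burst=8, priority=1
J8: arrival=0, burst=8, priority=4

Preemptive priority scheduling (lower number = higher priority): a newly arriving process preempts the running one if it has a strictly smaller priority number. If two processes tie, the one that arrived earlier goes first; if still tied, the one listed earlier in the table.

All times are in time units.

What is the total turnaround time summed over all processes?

357

Gantt: | J7 0-8 | J4 8-19 | J1 19-30 | J8 30-38 | J2 38-44 | J3 44-61 | J6 61-70 | J5 70-87 |
Completion: J1=30  J2=44  J3=61  J4=19  J5=87  J6=70  J7=8  J8=38
Turnaround = completion − arrival: J1=30, J2=44, J3=61, J4=19, J5=87, J6=70, J7=8, J8=38
Total turnaround = 30 + 44 + 61 + 19 + 87 + 70 + 8 + 38 = 357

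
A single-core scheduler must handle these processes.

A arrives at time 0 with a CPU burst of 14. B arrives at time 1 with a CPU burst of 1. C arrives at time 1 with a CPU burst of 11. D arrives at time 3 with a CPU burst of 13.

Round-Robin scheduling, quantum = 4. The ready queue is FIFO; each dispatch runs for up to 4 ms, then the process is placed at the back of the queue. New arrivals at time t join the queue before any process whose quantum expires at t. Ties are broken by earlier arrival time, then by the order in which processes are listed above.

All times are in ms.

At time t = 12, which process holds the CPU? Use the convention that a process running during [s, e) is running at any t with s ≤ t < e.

Schedule: | A 0-4 | B 4-5 | C 5-9 | D 9-13 | A 13-17 | C 17-21 | D 21-25 | A 25-29 | C 29-32 | D 32-36 | A 36-38 | D 38-39 |
Completion: A=38  B=5  C=32  D=39
Turnaround (C−A): A=38  B=4  C=31  D=36

D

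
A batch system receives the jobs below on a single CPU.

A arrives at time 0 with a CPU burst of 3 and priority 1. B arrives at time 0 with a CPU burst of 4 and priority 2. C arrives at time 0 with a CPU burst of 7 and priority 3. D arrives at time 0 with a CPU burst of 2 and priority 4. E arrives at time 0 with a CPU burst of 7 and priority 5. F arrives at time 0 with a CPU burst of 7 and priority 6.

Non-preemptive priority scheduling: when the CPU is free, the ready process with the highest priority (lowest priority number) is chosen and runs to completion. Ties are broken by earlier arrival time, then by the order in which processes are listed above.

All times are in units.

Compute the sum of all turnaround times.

93

Schedule: | A 0-3 | B 3-7 | C 7-14 | D 14-16 | E 16-23 | F 23-30 |
Completion: A=3  B=7  C=14  D=16  E=23  F=30
Turnaround (C−A): A=3  B=7  C=14  D=16  E=23  F=30
Turnaround = completion − arrival: A=3, B=7, C=14, D=16, E=23, F=30
Total turnaround = 3 + 7 + 14 + 16 + 23 + 30 = 93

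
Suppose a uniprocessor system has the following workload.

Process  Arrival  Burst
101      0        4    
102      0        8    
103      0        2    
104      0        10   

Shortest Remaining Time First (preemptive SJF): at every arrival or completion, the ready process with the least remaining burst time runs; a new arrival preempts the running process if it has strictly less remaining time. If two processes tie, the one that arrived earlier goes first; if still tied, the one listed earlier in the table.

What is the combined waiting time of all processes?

Timeline: | 103 0-2 | 101 2-6 | 102 6-14 | 104 14-24 |
Completion: 101=6  102=14  103=2  104=24
Turnaround (C−A): 101=6  102=14  103=2  104=24
Waiting = turnaround − burst: 101=2, 102=6, 103=0, 104=14
Total waiting = 2 + 6 + 0 + 14 = 22

22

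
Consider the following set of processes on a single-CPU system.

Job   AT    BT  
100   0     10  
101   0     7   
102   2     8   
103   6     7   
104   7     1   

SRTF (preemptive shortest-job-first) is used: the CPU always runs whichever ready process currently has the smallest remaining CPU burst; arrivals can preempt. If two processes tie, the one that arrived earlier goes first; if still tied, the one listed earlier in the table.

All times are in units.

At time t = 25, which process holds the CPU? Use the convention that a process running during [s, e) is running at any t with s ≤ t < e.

Schedule: | 101 0-7 | 104 7-8 | 103 8-15 | 102 15-23 | 100 23-33 |
Completion: 100=33  101=7  102=23  103=15  104=8

100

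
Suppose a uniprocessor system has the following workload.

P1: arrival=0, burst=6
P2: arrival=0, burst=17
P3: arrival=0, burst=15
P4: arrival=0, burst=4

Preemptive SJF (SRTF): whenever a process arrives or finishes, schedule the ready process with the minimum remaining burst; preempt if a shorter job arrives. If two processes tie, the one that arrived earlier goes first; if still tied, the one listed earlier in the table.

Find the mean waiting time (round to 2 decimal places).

9.75

Timeline: | P4 0-4 | P1 4-10 | P3 10-25 | P2 25-42 |
Completion: P1=10  P2=42  P3=25  P4=4
Turnaround (C−A): P1=10  P2=42  P3=25  P4=4
Waiting times: P1=4, P2=25, P3=10, P4=0
Average waiting = (4+25+10+0) / 4 = 39/4 = 9.75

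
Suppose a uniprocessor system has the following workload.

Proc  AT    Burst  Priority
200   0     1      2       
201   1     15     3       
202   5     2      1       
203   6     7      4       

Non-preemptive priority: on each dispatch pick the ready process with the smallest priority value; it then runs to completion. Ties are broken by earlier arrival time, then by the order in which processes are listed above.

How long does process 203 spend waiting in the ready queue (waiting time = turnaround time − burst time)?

Schedule: | 200 0-1 | 201 1-16 | 202 16-18 | 203 18-25 |
Completion: 200=1  201=16  202=18  203=25
Turnaround (C−A): 200=1  201=15  202=13  203=19
Waiting(203) = turnaround − burst = 19 − 7 = 12

12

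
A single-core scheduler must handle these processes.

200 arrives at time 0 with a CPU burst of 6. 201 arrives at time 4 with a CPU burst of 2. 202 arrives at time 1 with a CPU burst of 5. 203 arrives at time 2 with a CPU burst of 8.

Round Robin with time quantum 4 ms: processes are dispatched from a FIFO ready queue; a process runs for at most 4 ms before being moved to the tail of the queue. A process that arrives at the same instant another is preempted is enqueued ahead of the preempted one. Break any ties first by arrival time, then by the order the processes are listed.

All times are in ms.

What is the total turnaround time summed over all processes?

61

Timeline: | 200 0-4 | 202 4-8 | 203 8-12 | 201 12-14 | 200 14-16 | 202 16-17 | 203 17-21 |
Completion: 200=16  201=14  202=17  203=21
Turnaround (C−A): 200=16  201=10  202=16  203=19
Turnaround = completion − arrival: 200=16, 201=10, 202=16, 203=19
Total turnaround = 16 + 10 + 16 + 19 = 61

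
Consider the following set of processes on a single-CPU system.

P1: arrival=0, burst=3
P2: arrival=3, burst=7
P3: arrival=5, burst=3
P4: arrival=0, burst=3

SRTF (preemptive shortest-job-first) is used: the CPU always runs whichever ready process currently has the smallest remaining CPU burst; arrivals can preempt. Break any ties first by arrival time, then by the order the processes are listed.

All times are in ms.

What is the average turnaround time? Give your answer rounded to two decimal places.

6.50

Gantt: | P1 0-3 | P4 3-6 | P3 6-9 | P2 9-16 |
Completion: P1=3  P2=16  P3=9  P4=6
Turnaround (C−A): P1=3  P2=13  P3=4  P4=6
Turnaround times: P1=3, P2=13, P3=4, P4=6
Average turnaround = (3+13+4+6) / 4 = 26/4 = 6.50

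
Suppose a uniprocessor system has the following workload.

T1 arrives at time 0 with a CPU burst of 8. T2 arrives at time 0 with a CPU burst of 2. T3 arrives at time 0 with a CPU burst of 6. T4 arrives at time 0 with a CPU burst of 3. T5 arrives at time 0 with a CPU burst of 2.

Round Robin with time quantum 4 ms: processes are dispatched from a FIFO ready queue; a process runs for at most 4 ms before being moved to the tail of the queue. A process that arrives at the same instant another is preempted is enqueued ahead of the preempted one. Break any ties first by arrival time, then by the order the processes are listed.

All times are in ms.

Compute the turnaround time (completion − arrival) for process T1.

19

Gantt: | T1 0-4 | T2 4-6 | T3 6-10 | T4 10-13 | T5 13-15 | T1 15-19 | T3 19-21 |
Completion: T1=19  T2=6  T3=21  T4=13  T5=15
Turnaround(T1) = completion − arrival = 19 − 0 = 19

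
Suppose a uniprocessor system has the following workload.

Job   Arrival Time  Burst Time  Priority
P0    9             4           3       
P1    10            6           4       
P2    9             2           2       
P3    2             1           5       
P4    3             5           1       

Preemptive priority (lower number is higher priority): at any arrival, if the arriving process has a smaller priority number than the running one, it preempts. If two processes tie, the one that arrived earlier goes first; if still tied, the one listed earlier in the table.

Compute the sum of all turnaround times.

Timeline: | idle 0-2 | P3 2-3 | P4 3-8 | idle 8-9 | P2 9-11 | P0 11-15 | P1 15-21 |
Completion: P0=15  P1=21  P2=11  P3=3  P4=8
Turnaround (C−A): P0=6  P1=11  P2=2  P3=1  P4=5
Turnaround = completion − arrival: P0=6, P1=11, P2=2, P3=1, P4=5
Total turnaround = 6 + 11 + 2 + 1 + 5 = 25

25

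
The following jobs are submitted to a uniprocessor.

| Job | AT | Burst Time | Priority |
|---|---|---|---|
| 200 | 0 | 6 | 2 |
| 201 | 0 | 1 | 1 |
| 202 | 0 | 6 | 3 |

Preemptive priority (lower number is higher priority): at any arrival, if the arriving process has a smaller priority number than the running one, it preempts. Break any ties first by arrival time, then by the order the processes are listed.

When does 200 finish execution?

7

Timeline: | 201 0-1 | 200 1-7 | 202 7-13 |
Completion: 200=7  201=1  202=13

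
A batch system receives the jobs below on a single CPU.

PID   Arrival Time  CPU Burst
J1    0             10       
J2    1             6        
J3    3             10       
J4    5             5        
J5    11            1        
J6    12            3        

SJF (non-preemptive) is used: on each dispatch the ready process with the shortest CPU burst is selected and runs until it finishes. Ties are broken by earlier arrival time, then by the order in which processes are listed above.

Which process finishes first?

J1

Schedule: | J1 0-10 | J4 10-15 | J5 15-16 | J6 16-19 | J2 19-25 | J3 25-35 |
Completion: J1=10  J2=25  J3=35  J4=15  J5=16  J6=19
Turnaround (C−A): J1=10  J2=24  J3=32  J4=10  J5=5  J6=7
Finish order: J1 → J4 → J5 → J6 → J2 → J3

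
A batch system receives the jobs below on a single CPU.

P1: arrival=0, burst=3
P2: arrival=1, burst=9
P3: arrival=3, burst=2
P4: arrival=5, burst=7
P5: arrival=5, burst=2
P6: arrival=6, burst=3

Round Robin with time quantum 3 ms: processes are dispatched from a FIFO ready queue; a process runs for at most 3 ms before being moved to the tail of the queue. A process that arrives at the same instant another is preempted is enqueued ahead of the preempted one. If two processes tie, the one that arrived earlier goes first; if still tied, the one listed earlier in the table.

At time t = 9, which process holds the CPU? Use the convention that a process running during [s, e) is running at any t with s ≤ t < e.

P4

Gantt: | P1 0-3 | P2 3-6 | P3 6-8 | P4 8-11 | P5 11-13 | P6 13-16 | P2 16-19 | P4 19-22 | P2 22-25 | P4 25-26 |
Completion: P1=3  P2=25  P3=8  P4=26  P5=13  P6=16
Turnaround (C−A): P1=3  P2=24  P3=5  P4=21  P5=8  P6=10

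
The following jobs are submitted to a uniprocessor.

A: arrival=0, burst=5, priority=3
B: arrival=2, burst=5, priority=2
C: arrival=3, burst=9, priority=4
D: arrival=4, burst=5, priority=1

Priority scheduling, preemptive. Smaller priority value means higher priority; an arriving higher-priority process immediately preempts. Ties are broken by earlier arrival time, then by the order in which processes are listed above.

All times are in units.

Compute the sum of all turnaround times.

Schedule: | A 0-2 | B 2-4 | D 4-9 | B 9-12 | A 12-15 | C 15-24 |
Completion: A=15  B=12  C=24  D=9
Turnaround = completion − arrival: A=15, B=10, C=21, D=5
Total turnaround = 15 + 10 + 21 + 5 = 51

51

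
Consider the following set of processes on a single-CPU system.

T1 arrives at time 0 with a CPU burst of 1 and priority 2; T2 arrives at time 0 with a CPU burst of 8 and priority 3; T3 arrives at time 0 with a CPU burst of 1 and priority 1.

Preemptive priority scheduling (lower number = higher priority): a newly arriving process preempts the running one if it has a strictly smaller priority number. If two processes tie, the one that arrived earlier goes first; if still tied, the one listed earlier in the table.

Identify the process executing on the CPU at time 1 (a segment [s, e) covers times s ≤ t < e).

T1

Schedule: | T3 0-1 | T1 1-2 | T2 2-10 |
Completion: T1=2  T2=10  T3=1
Turnaround (C−A): T1=2  T2=10  T3=1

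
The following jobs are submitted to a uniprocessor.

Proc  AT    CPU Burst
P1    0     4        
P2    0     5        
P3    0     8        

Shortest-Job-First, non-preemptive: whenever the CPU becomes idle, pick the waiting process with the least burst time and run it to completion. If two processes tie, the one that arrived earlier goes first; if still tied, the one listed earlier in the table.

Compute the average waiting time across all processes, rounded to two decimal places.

Schedule: | P1 0-4 | P2 4-9 | P3 9-17 |
Completion: P1=4  P2=9  P3=17
Waiting times: P1=0, P2=4, P3=9
Average waiting = (0+4+9) / 3 = 13/3 = 4.33

4.33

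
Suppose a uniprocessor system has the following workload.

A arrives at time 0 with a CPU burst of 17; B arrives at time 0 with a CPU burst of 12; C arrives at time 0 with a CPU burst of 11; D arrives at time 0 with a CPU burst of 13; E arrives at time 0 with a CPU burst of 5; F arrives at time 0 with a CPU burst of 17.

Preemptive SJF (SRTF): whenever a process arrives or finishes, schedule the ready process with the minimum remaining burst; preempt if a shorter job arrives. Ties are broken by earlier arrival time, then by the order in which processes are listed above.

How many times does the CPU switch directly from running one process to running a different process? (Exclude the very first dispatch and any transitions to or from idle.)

Schedule: | E 0-5 | C 5-16 | B 16-28 | D 28-41 | A 41-58 | F 58-75 |
Completion: A=58  B=28  C=16  D=41  E=5  F=75
Turnaround (C−A): A=58  B=28  C=16  D=41  E=5  F=75

5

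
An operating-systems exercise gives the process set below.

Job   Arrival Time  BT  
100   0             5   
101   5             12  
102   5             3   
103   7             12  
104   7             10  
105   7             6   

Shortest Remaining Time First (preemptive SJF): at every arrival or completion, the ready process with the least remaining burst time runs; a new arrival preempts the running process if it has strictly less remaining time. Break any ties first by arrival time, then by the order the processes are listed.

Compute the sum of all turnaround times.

104

Timeline: | 100 0-5 | 102 5-8 | 105 8-14 | 104 14-24 | 101 24-36 | 103 36-48 |
Completion: 100=5  101=36  102=8  103=48  104=24  105=14
Turnaround (C−A): 100=5  101=31  102=3  103=41  104=17  105=7
Turnaround = completion − arrival: 100=5, 101=31, 102=3, 103=41, 104=17, 105=7
Total turnaround = 5 + 31 + 3 + 41 + 17 + 7 = 104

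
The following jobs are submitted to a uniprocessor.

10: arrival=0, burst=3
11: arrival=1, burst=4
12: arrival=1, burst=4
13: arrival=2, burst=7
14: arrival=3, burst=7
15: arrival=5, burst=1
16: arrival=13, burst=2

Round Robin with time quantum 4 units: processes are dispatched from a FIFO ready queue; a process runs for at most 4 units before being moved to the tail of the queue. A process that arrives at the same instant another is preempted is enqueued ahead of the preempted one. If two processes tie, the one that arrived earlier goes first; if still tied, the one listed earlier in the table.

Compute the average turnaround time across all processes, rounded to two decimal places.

Timeline: | 10 0-3 | 11 3-7 | 12 7-11 | 13 11-15 | 14 15-19 | 15 19-20 | 16 20-22 | 13 22-25 | 14 25-28 |
Completion: 10=3  11=7  12=11  13=25  14=28  15=20  16=22
Turnaround (C−A): 10=3  11=6  12=10  13=23  14=25  15=15  16=9
Turnaround times: 10=3, 11=6, 12=10, 13=23, 14=25, 15=15, 16=9
Average turnaround = (3+6+10+23+25+15+9) / 7 = 91/7 = 13.00

13.00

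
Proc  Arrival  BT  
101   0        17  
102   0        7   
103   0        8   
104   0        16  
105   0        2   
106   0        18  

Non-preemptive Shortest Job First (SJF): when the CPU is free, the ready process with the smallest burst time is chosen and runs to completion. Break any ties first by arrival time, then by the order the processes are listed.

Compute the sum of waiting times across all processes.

111

Timeline: | 105 0-2 | 102 2-9 | 103 9-17 | 104 17-33 | 101 33-50 | 106 50-68 |
Completion: 101=50  102=9  103=17  104=33  105=2  106=68
Turnaround (C−A): 101=50  102=9  103=17  104=33  105=2  106=68
Waiting = turnaround − burst: 101=33, 102=2, 103=9, 104=17, 105=0, 106=50
Total waiting = 33 + 2 + 9 + 17 + 0 + 50 = 111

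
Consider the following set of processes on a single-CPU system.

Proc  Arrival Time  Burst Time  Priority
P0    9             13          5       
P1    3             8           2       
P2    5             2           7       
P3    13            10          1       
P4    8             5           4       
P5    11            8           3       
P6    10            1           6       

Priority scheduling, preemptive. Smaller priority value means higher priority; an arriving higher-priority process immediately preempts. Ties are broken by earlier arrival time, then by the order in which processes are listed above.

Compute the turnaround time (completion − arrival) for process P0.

Timeline: | idle 0-3 | P1 3-11 | P5 11-13 | P3 13-23 | P5 23-29 | P4 29-34 | P0 34-47 | P6 47-48 | P2 48-50 |
Completion: P0=47  P1=11  P2=50  P3=23  P4=34  P5=29  P6=48
Turnaround (C−A): P0=38  P1=8  P2=45  P3=10  P4=26  P5=18  P6=38
Turnaround(P0) = completion − arrival = 47 − 9 = 38

38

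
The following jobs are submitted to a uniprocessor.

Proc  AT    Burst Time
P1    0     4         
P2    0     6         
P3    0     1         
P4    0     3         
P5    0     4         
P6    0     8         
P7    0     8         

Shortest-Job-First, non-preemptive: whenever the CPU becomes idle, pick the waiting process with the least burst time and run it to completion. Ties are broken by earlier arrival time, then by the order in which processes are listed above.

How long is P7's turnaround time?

Gantt: | P3 0-1 | P4 1-4 | P1 4-8 | P5 8-12 | P2 12-18 | P6 18-26 | P7 26-34 |
Completion: P1=8  P2=18  P3=1  P4=4  P5=12  P6=26  P7=34
Turnaround(P7) = completion − arrival = 34 − 0 = 34

34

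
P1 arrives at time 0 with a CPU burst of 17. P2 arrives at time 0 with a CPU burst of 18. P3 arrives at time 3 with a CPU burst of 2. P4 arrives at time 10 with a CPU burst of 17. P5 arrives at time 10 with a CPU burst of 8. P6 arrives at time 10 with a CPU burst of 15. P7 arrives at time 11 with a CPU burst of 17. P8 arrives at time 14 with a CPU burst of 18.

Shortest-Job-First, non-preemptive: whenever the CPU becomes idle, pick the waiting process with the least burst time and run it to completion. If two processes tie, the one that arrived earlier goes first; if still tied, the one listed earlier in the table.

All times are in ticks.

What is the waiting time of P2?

Gantt: | P1 0-17 | P3 17-19 | P5 19-27 | P6 27-42 | P4 42-59 | P7 59-76 | P2 76-94 | P8 94-112 |
Completion: P1=17  P2=94  P3=19  P4=59  P5=27  P6=42  P7=76  P8=112
Turnaround (C−A): P1=17  P2=94  P3=16  P4=49  P5=17  P6=32  P7=65  P8=98
Waiting(P2) = turnaround − burst = 94 − 18 = 76

76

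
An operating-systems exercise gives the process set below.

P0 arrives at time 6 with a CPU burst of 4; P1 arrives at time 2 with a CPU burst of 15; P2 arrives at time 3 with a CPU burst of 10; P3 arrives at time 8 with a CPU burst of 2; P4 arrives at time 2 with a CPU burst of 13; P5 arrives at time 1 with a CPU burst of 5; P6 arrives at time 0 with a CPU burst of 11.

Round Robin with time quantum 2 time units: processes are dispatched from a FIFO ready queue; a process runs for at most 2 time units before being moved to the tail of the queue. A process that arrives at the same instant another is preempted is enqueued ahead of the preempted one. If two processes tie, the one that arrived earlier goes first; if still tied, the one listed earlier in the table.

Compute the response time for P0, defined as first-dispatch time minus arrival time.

8

Timeline: | P6 0-2 | P5 2-4 | P1 4-6 | P4 6-8 | P6 8-10 | P2 10-12 | P5 12-14 | P0 14-16 | P1 16-18 | P3 18-20 | P4 20-22 | P6 22-24 | P2 24-26 | P5 26-27 | P0 27-29 | P1 29-31 | P4 31-33 | P6 33-35 | P2 35-37 | P1 37-39 | P4 39-41 | P6 41-43 | P2 43-45 | P1 45-47 | P4 47-49 | P6 49-50 | P2 50-52 | P1 52-54 | P4 54-56 | P1 56-58 | P4 58-59 | P1 59-60 |
Completion: P0=29  P1=60  P2=52  P3=20  P4=59  P5=27  P6=50
Response(P0) = first start − arrival = 14 − 6 = 8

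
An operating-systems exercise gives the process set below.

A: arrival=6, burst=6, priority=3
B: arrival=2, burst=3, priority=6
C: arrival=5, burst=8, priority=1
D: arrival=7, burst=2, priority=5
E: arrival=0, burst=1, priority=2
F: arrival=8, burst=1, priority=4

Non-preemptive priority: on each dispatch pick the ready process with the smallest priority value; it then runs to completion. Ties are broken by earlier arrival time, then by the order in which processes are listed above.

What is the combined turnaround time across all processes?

Gantt: | E 0-1 | idle 1-2 | B 2-5 | C 5-13 | A 13-19 | F 19-20 | D 20-22 |
Completion: A=19  B=5  C=13  D=22  E=1  F=20
Turnaround (C−A): A=13  B=3  C=8  D=15  E=1  F=12
Turnaround = completion − arrival: A=13, B=3, C=8, D=15, E=1, F=12
Total turnaround = 13 + 3 + 8 + 15 + 1 + 12 = 52

52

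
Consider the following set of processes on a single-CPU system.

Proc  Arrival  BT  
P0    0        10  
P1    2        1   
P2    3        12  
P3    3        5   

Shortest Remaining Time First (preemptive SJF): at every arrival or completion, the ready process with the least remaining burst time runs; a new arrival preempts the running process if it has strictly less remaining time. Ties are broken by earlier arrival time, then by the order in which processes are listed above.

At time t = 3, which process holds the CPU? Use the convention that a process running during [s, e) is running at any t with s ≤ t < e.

Gantt: | P0 0-2 | P1 2-3 | P3 3-8 | P0 8-16 | P2 16-28 |
Completion: P0=16  P1=3  P2=28  P3=8
Turnaround (C−A): P0=16  P1=1  P2=25  P3=5

P3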